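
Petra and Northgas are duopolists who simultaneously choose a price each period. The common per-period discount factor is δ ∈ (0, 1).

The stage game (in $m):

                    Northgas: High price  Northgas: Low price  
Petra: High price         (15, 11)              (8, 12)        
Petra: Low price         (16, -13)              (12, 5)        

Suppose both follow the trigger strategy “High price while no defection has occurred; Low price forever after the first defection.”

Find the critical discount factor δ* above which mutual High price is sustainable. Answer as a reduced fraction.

For Petra: deviation gain 16−15 = 1, per-period punishment loss 15−12 = 3. IC gives δ ≥ 1/4.
For Northgas: gain 1, loss 6 per period, so δ ≥ 1/7.
The tighter constraint is Petra's, so cooperation needs δ ≥ 1/4.

1/4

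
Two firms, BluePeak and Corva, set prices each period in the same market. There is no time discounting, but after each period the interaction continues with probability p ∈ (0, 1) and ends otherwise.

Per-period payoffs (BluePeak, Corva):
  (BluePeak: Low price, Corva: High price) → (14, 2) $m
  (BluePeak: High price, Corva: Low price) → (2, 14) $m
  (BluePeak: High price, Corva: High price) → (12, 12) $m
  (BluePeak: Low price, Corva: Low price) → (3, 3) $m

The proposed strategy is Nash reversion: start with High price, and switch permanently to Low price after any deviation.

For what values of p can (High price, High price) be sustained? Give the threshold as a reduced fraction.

2/11

With no time discounting, the continuation probability p plays the role of the discount factor.
Grim-trigger IC: 12/(1−p) ≥ 14 + 3p/(1−p) ⇒ p ≥ (14−12)/(14−3) = 2/11.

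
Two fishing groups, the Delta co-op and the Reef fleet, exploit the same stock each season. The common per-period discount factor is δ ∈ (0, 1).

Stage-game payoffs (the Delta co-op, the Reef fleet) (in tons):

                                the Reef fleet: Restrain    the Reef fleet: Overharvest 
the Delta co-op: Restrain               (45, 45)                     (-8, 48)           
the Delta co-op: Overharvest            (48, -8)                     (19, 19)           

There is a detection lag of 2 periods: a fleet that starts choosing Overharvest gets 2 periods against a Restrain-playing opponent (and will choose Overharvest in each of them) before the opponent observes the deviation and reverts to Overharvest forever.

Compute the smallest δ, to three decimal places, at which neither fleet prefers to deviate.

Deviating for the 2 undetected periods gains 48−45 = 3 per period over cooperation, then loses 45−19 = 26 per period forever once punishment starts.
Gain: 3(1 + δ + … + δ^1); loss: 26·δ^2/(1−δ).
No profitable deviation ⇔ 3(1−δ^2) ≤ 26·δ^2, i.e. δ^2 ≥ 3/(3+26) = 3/29.
Hence δ ≥ (3/29)^(1/2) ≈ 0.322.

0.322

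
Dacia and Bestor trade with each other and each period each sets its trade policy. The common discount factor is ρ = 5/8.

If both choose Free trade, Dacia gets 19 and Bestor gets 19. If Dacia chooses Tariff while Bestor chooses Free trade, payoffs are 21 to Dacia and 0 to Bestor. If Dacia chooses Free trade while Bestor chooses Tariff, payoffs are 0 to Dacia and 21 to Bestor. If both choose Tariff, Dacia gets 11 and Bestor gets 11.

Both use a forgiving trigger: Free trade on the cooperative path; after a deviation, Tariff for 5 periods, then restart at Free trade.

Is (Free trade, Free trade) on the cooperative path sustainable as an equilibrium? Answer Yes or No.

Yes

IC: ρ+…+ρ^5 ≥ (21−19)/(19−11) = 1/4.
At ρ = 5/8: partial sum = 1.5077 ≥ 0.2500. Cooperation sustainable.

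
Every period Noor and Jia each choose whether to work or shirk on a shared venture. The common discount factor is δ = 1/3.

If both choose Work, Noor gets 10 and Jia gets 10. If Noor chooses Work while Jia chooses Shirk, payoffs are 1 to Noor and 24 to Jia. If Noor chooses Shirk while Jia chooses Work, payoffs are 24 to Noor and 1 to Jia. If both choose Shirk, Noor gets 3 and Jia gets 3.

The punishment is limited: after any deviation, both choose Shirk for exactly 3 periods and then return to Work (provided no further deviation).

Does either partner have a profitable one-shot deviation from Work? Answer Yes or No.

Yes

IC: δ+…+δ^3 ≥ (24−10)/(10−3) = 2.
At δ = 1/3: partial sum = 0.4815 < 2.0000. Cooperation not sustainable.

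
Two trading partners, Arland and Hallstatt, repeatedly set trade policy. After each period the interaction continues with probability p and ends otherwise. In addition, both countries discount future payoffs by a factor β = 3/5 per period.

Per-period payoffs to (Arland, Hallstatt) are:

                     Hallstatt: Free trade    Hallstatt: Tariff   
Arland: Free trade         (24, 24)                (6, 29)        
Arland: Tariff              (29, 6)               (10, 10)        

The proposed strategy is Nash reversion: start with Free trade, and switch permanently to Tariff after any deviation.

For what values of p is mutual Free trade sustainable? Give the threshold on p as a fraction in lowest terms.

Expected continuation weight on next period's payoff is β·p = 3/5·p, which plays the role of the discount factor.
Cooperation requires 3/5·p ≥ (29−24)/(29−10) = 5/19, hence p ≥ 25/57.

25/57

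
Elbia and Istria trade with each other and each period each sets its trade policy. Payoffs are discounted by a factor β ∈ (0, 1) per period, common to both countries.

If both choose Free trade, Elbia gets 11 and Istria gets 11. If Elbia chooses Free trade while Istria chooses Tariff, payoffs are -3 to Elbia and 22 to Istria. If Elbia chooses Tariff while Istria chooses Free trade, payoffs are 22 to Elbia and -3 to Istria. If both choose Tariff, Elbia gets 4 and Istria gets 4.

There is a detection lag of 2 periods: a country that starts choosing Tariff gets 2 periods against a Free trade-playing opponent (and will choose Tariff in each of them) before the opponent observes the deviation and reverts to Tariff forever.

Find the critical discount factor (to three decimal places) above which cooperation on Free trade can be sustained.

0.782

Deviating for the 2 undetected periods gains 22−11 = 11 per period over cooperation, then loses 11−4 = 7 per period forever once punishment starts.
Gain: 11(1 + β + … + β^1); loss: 7·β^2/(1−β).
No profitable deviation ⇔ 11(1−β^2) ≤ 7·β^2, i.e. β^2 ≥ 11/(11+7) = 11/18.
Hence β ≥ (11/18)^(1/2) ≈ 0.782.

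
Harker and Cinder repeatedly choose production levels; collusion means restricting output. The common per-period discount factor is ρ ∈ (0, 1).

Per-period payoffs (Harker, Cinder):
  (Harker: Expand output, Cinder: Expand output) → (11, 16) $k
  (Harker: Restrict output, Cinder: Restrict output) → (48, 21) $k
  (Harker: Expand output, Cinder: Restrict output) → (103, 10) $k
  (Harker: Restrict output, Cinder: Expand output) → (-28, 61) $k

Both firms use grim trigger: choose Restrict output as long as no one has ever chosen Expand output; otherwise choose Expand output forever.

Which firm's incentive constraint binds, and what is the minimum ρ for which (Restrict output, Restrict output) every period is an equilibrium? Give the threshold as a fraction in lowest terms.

Cinder; ρ ≥ 8/9

Harker: cooperation gives 48 each period; deviation gives 103 once then 11 forever.
  48/(1−ρ) ≥ 103 + 11ρ/(1−ρ) ⇒ ρ ≥ 55/92.
Cinder: cooperation gives 21 each period; deviation gives 61 once then 16 forever.
  ρ ≥ 40/45 = 8/9.
Both must hold, so the binding constraint is Cinder's: ρ ≥ 8/9.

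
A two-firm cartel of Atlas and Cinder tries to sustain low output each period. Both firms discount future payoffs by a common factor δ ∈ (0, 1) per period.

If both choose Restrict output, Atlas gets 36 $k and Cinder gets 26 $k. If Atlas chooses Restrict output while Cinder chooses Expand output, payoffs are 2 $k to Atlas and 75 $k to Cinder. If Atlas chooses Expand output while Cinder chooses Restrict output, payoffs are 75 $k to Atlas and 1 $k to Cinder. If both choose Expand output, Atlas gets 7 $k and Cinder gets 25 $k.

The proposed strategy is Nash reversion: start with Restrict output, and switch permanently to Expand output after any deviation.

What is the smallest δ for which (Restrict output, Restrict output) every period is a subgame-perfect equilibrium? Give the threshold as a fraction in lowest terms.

For Atlas: deviation gain 75−36 = 39, per-period punishment loss 36−7 = 29. IC gives δ ≥ 39/68.
For Cinder: gain 49, loss 1 per period, so δ ≥ 49/50.
The tighter constraint is Cinder's, so cooperation needs δ ≥ 49/50.

49/50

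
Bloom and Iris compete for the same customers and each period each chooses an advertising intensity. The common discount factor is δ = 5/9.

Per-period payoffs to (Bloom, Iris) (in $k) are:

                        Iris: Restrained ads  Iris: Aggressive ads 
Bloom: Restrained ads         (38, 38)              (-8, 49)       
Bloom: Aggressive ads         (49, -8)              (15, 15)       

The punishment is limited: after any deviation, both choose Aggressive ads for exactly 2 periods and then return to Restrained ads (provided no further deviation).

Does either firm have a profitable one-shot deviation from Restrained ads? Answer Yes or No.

Comparing payoff streams over the 3 periods until play realigns: cooperate → 38(1+δ+…+δ^2); deviate → 49 + 15(δ+…+δ^2).
Cooperation is sustained iff (38−15)(δ+…+δ^2) ≥ 49−38.
δ+…+δ^2 = 5/9·(1−(5/9)^2)/(1−5/9) = 0.8642, and (49−38)/(38−15) = 0.4783.
0.8642 ≥ 0.4783, so cooperation is sustainable.

No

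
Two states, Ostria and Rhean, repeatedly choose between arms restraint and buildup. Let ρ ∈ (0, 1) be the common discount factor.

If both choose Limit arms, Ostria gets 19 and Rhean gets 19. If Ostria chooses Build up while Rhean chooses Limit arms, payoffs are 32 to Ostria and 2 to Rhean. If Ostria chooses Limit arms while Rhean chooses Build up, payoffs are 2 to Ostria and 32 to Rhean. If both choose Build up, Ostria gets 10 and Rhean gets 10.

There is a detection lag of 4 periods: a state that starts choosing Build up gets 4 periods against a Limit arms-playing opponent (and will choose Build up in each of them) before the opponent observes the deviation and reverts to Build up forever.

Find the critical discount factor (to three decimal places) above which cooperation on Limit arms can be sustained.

Deviating for the 4 undetected periods gains 32−19 = 13 per period over cooperation, then loses 19−10 = 9 per period forever once punishment starts.
Gain: 13(1 + ρ + … + ρ^3); loss: 9·ρ^4/(1−ρ).
No profitable deviation ⇔ 13(1−ρ^4) ≤ 9·ρ^4, i.e. ρ^4 ≥ 13/(13+9) = 13/22.
Hence ρ ≥ (13/22)^(1/4) ≈ 0.877.

0.877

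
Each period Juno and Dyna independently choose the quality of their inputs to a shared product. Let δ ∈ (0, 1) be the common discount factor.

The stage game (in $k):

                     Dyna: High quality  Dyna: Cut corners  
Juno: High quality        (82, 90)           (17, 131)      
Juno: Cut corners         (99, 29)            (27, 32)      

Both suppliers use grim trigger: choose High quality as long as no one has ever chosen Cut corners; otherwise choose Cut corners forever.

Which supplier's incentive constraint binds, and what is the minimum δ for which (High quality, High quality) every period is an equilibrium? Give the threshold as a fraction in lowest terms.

Dyna; δ ≥ 41/99

For Juno: deviation gain 99−82 = 17, per-period punishment loss 82−27 = 55. IC gives δ ≥ 17/72.
For Dyna: gain 41, loss 58 per period, so δ ≥ 41/99.
The tighter constraint is Dyna's, so cooperation needs δ ≥ 41/99.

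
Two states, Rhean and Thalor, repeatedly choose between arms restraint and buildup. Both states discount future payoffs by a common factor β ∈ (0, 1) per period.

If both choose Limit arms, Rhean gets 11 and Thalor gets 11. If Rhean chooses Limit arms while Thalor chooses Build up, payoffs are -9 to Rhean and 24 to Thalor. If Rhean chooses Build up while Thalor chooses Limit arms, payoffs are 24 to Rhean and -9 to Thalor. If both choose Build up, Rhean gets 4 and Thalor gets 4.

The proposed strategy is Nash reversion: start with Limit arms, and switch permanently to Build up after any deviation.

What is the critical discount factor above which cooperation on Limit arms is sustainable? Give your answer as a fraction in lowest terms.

One-period gain from deviating is 24 − 11 = 13. The loss is 11 − 4 = 7 in every subsequent period, with present value 7·β/(1−β).
Deviation is unprofitable when 7·β/(1−β) ≥ 13, i.e. β/(1−β) ≥ 13/7.
Equivalently β ≥ 13/(13+7) = 13/20.

13/20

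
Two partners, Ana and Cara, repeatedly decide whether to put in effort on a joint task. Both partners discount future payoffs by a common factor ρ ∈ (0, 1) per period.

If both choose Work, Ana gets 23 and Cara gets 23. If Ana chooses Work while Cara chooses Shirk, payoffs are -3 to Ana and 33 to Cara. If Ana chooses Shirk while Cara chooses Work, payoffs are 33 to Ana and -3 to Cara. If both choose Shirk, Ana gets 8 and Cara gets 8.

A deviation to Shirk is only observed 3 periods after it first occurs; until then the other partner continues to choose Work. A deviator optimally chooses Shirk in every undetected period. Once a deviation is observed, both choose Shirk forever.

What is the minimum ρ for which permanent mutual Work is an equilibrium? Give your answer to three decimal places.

0.737

A deviator earns 33 for 3 periods, then 8 forever; cooperating earns 23 forever. Multiplying the IC by (1−ρ):
23 ≥ 33(1−ρ^3) + 8ρ^3, so 25·ρ^3 ≥ 10 and ρ^3 ≥ 2/5.
ρ ≥ (2/5)^(1/3) ≈ 0.737.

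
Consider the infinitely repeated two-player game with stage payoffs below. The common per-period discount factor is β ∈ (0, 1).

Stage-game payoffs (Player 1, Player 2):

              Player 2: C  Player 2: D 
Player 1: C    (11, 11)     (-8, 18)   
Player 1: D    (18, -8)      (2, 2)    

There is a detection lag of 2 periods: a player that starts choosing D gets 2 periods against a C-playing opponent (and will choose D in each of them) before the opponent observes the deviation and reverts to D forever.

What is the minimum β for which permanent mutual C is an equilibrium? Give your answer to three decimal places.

0.661

A deviator earns 18 for 2 periods, then 2 forever; cooperating earns 11 forever. Multiplying the IC by (1−β):
11 ≥ 18(1−β^2) + 2β^2, so 16·β^2 ≥ 7 and β^2 ≥ 7/16.
β ≥ (7/16)^(1/2) ≈ 0.661.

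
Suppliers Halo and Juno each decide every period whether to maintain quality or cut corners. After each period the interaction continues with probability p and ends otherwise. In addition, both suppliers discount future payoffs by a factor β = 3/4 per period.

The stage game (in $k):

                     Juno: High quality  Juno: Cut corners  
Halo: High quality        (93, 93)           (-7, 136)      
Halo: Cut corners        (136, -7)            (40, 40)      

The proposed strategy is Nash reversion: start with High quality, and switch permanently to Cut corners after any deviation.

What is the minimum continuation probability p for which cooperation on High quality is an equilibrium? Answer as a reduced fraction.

43/72

Expected continuation weight on next period's payoff is β·p = 3/4·p, which plays the role of the discount factor.
Cooperation requires 3/4·p ≥ (136−93)/(136−40) = 43/96, hence p ≥ 43/72.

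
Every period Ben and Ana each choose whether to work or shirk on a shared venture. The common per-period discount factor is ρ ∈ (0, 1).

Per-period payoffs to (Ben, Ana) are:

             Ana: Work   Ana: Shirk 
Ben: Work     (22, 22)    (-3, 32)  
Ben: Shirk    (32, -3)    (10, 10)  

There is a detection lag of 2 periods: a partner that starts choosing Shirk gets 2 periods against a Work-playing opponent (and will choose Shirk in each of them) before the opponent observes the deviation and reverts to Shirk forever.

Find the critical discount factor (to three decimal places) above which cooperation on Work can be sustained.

The best deviation is to choose Shirk for all 2 undetected periods, earning 32 each, then 10 forever once detected.
Deviation value: 32(1−ρ^2)/(1−ρ) + 10ρ^2/(1−ρ); cooperation value: 22/(1−ρ).
IC: 22 ≥ 32(1−ρ^2) + 10ρ^2 = 32 − 22ρ^2.
So ρ^2 ≥ 10/22 = 5/11, giving ρ ≥ (5/11)^(1/2) ≈ 0.674.

0.674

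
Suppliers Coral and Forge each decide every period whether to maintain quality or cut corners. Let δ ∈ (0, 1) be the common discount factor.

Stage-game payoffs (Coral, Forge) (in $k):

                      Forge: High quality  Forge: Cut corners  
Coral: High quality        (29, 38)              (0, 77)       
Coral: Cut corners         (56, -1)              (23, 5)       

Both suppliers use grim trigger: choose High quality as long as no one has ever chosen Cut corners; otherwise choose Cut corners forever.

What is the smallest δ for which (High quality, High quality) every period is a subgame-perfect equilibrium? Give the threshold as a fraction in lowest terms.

For Coral: deviation gain 56−29 = 27, per-period punishment loss 29−23 = 6. IC gives δ ≥ 27/33 = 9/11.
For Forge: gain 39, loss 33 per period, so δ ≥ 39/72 = 13/24.
The tighter constraint is Coral's, so cooperation needs δ ≥ 9/11.

9/11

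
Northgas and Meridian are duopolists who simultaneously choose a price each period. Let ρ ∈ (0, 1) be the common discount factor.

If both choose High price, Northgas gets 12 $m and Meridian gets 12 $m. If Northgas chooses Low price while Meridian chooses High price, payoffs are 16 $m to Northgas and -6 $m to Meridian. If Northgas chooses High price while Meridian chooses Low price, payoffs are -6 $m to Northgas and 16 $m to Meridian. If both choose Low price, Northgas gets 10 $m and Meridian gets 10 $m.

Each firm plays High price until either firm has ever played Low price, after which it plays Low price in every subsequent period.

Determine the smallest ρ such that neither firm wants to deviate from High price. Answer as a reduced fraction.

2/3

One-period gain from deviating is 16 − 12 = 4. The loss is 12 − 10 = 2 in every subsequent period, with present value 2·ρ/(1−ρ).
Deviation is unprofitable when 2·ρ/(1−ρ) ≥ 4, i.e. ρ/(1−ρ) ≥ 2.
Equivalently ρ ≥ 4/(4+2) = 2/3.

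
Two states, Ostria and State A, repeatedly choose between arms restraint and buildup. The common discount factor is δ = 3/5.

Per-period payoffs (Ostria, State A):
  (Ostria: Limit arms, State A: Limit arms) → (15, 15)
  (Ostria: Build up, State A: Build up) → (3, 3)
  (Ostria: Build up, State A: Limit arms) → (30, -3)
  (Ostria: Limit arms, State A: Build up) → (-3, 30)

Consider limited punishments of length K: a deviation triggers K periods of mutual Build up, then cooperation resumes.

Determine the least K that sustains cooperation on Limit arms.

4

No profitable deviation requires (15−3)(δ+…+δ^K) ≥ 30−15, i.e. δ+…+δ^K ≥ 5/4 ≈ 1.2500.
With δ = 3/5, the partial sums are K=1: 0.6000, K=2: 0.9600, K=3: 1.1760, K=4: 1.3056.
K = 4 is the first length at which the sum reaches 1.2500.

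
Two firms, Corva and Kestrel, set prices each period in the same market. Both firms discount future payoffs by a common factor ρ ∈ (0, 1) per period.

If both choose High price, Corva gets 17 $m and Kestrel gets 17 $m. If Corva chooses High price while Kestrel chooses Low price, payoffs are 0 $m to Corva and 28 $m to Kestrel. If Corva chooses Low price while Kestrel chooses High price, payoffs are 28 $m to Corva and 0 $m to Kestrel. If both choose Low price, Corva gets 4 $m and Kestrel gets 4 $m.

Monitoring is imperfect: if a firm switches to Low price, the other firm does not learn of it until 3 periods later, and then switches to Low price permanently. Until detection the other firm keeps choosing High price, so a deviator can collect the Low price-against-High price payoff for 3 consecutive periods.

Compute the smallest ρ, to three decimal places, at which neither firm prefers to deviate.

Deviating for the 3 undetected periods gains 28−17 = 11 per period over cooperation, then loses 17−4 = 13 per period forever once punishment starts.
Gain: 11(1 + ρ + … + ρ^2); loss: 13·ρ^3/(1−ρ).
No profitable deviation ⇔ 11(1−ρ^3) ≤ 13·ρ^3, i.e. ρ^3 ≥ 11/(11+13) = 11/24.
Hence ρ ≥ (11/24)^(1/3) ≈ 0.771.

0.771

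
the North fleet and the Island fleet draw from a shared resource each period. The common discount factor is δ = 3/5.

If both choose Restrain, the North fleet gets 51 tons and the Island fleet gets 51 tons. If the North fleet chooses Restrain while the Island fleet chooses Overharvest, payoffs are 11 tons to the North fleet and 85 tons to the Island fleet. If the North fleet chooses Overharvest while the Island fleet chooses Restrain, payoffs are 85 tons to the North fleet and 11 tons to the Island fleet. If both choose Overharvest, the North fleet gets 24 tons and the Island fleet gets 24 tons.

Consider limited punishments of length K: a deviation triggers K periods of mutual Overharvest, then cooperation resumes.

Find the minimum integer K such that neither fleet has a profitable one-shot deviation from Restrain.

4

No profitable deviation requires (51−24)(δ+…+δ^K) ≥ 85−51, i.e. δ+…+δ^K ≥ 34/27 ≈ 1.2593.
With δ = 3/5, the partial sums are K=1: 0.6000, K=2: 0.9600, K=3: 1.1760, K=4: 1.3056.
K = 4 is the first length at which the sum reaches 1.2593.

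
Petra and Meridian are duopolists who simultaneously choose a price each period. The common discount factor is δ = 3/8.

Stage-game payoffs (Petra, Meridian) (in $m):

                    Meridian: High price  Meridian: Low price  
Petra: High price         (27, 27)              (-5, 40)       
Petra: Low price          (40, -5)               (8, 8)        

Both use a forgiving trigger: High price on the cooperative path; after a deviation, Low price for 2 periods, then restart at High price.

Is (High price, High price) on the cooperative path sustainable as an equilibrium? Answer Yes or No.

Comparing payoff streams over the 3 periods until play realigns: cooperate → 27(1+δ+…+δ^2); deviate → 40 + 8(δ+…+δ^2).
Cooperation is sustained iff (27−8)(δ+…+δ^2) ≥ 40−27.
δ+…+δ^2 = 3/8·(1−(3/8)^2)/(1−3/8) = 0.5156, and (40−27)/(27−8) = 0.6842.
0.5156 < 0.6842, so cooperation is not sustainable.

No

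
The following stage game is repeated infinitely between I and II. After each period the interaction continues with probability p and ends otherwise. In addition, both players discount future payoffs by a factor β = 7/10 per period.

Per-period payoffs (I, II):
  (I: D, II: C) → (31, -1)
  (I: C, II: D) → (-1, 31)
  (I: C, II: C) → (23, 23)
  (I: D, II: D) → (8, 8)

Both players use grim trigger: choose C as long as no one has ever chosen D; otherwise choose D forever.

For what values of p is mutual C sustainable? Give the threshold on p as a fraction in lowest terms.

With continuation probability p and discount β, the effective per-period discount factor is βp.
Grim-trigger IC: βp ≥ (31−23)/(31−8) = 8/23.
So p ≥ (8/23)/(7/10) = 80/161.

80/161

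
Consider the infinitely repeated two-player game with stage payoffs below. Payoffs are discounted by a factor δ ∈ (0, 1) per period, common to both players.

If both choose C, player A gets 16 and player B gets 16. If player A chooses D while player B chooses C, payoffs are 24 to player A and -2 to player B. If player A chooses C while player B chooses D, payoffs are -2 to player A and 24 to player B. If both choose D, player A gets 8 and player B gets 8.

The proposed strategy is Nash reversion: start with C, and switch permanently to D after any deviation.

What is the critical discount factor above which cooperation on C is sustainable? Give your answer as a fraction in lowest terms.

1/2

Cooperation forever yields 16 each period: 16/(1−δ).
Deviating yields 24 once, then 8 forever: 24 + 8δ/(1−δ).
No profitable deviation requires 16/(1−δ) ≥ 24 + 8δ/(1−δ).
Multiplying by (1−δ): 16 ≥ 24(1−δ) + 8δ = 24 − 16δ.
So 16δ ≥ 8, i.e. δ ≥ 8/16 = 1/2.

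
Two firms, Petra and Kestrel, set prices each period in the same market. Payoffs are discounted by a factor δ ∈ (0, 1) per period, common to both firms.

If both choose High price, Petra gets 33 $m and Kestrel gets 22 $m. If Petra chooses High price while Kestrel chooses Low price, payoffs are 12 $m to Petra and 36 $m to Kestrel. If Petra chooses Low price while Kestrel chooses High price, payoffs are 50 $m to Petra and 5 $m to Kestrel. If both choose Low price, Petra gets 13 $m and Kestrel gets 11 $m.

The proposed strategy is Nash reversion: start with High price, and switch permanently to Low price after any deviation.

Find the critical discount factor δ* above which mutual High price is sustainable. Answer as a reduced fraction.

14/25

Petra's threshold: (50−33)/(50−13) = 17/37.
Kestrel's threshold: (36−22)/(36−11) = 14/25.
17/37 < 14/25, so Kestrel binds and δ* = 14/25.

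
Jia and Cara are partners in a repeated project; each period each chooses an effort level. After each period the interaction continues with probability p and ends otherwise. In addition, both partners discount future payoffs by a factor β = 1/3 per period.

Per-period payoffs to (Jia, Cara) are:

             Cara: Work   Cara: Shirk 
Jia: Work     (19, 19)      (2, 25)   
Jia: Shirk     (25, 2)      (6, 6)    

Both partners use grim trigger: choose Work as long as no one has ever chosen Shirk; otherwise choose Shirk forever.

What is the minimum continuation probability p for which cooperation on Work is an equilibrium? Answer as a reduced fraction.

18/19

With continuation probability p and discount β, the effective per-period discount factor is βp.
Grim-trigger IC: βp ≥ (25−19)/(25−6) = 6/19.
So p ≥ (6/19)/(1/3) = 18/19.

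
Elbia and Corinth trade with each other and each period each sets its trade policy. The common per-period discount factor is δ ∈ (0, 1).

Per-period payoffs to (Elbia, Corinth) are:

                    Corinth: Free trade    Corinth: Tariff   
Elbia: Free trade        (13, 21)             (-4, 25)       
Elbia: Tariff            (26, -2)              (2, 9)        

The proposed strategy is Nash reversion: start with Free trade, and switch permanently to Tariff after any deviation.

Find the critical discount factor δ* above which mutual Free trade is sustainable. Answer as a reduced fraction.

For Elbia: deviation gain 26−13 = 13, per-period punishment loss 13−2 = 11. IC gives δ ≥ 13/24.
For Corinth: gain 4, loss 12 per period, so δ ≥ 4/16 = 1/4.
The tighter constraint is Elbia's, so cooperation needs δ ≥ 13/24.

13/24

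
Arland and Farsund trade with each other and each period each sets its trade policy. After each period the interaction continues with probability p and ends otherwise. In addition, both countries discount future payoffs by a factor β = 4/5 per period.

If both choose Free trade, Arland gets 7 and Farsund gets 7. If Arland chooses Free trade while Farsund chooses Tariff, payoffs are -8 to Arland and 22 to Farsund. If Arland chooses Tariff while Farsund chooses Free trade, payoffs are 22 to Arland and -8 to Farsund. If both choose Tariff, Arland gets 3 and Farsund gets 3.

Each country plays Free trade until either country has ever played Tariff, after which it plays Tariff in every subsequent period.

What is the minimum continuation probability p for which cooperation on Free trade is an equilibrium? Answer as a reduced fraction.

Expected continuation weight on next period's payoff is β·p = 4/5·p, which plays the role of the discount factor.
Cooperation requires 4/5·p ≥ (22−7)/(22−3) = 15/19, hence p ≥ 75/76.

75/76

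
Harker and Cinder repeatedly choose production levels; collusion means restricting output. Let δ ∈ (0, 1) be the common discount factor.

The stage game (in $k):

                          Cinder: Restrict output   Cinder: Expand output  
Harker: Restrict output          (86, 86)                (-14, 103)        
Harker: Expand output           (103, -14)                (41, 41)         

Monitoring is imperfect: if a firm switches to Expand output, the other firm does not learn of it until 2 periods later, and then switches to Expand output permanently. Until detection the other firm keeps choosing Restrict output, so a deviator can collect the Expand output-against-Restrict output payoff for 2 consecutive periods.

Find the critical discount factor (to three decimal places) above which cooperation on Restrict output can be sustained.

A deviator earns 103 for 2 periods, then 41 forever; cooperating earns 86 forever. Multiplying the IC by (1−δ):
86 ≥ 103(1−δ^2) + 41δ^2, so 62·δ^2 ≥ 17 and δ^2 ≥ 17/62.
δ ≥ (17/62)^(1/2) ≈ 0.524.

0.524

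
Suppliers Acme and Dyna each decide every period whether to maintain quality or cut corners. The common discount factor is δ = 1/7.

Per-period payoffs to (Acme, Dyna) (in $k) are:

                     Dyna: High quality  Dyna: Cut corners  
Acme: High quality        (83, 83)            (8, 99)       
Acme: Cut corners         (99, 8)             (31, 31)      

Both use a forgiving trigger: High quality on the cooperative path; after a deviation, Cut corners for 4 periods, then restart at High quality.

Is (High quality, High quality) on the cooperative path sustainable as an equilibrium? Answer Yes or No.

No

A one-shot deviation gives 99 now, then 31 for 4 periods, then back to 83.
Gain from deviating: (99−83) today; loss: (83−31) in each of the next 4 periods.
No-deviation condition: (83−31)(δ+…+δ^4) ≥ 99−83, i.e. δ+…+δ^4 ≥ 4/13.
At δ = 1/7: δ+…+δ^4 = 0.1666 < 0.3077.
So cooperation is not sustainable.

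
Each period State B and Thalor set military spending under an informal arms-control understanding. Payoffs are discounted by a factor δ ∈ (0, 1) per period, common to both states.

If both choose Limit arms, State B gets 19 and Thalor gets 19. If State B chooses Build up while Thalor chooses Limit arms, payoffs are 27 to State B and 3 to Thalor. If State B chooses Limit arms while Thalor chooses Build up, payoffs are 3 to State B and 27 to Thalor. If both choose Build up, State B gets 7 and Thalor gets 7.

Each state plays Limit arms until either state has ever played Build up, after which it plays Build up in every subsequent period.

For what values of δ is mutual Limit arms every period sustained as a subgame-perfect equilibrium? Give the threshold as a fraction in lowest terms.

2/5

Cooperation forever yields 19 each period: 19/(1−δ).
Deviating yields 27 once, then 7 forever: 27 + 7δ/(1−δ).
No profitable deviation requires 19/(1−δ) ≥ 27 + 7δ/(1−δ).
Multiplying by (1−δ): 19 ≥ 27(1−δ) + 7δ = 27 − 20δ.
So 20δ ≥ 8, i.e. δ ≥ 8/20 = 2/5.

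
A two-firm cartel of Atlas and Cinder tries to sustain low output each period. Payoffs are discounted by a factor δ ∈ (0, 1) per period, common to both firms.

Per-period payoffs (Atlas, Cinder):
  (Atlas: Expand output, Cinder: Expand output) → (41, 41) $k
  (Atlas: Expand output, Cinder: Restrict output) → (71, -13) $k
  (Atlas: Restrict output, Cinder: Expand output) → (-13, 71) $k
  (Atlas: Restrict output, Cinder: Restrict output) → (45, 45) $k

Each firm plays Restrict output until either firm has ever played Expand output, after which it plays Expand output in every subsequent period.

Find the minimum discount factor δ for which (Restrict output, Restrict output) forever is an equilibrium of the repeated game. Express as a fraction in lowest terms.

One-period gain from deviating is 71 − 45 = 26. The loss is 45 − 41 = 4 in every subsequent period, with present value 4·δ/(1−δ).
Deviation is unprofitable when 4·δ/(1−δ) ≥ 26, i.e. δ/(1−δ) ≥ 13/2.
Equivalently δ ≥ 26/(26+4) = 13/15.

13/15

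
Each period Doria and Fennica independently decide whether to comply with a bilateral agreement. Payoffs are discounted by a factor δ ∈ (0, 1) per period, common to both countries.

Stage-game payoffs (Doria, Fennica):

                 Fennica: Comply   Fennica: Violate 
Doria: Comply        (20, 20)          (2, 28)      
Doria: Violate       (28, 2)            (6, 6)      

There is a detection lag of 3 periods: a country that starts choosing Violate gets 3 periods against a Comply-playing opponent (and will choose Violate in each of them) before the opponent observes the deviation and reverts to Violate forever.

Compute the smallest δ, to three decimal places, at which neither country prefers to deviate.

0.714

A deviator earns 28 for 3 periods, then 6 forever; cooperating earns 20 forever. Multiplying the IC by (1−δ):
20 ≥ 28(1−δ^3) + 6δ^3, so 22·δ^3 ≥ 8 and δ^3 ≥ 4/11.
δ ≥ (4/11)^(1/3) ≈ 0.714.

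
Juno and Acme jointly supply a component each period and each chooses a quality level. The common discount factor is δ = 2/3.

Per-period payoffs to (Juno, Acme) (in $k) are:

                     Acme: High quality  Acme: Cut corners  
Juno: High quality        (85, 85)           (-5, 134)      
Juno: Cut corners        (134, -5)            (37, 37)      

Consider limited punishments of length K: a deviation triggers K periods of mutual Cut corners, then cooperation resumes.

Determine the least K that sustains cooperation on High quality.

No profitable deviation requires (85−37)(δ+…+δ^K) ≥ 134−85, i.e. δ+…+δ^K ≥ 49/48 ≈ 1.0208.
With δ = 2/3, the partial sums are K=1: 0.6667, K=2: 1.1111.
K = 2 is the first length at which the sum reaches 1.0208.

2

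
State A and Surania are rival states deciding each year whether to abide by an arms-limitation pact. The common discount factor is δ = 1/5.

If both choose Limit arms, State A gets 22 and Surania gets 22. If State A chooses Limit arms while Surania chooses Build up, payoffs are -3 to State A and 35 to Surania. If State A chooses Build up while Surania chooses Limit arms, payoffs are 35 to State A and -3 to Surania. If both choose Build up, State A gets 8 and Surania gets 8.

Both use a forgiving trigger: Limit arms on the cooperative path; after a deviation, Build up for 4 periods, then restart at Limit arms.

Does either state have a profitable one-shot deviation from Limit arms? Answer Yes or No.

Yes

A one-shot deviation gives 35 now, then 8 for 4 periods, then back to 22.
Gain from deviating: (35−22) today; loss: (22−8) in each of the next 4 periods.
No-deviation condition: (22−8)(δ+…+δ^4) ≥ 35−22, i.e. δ+…+δ^4 ≥ 13/14.
At δ = 1/5: δ+…+δ^4 = 0.2496 < 0.9286.
So cooperation is not sustainable.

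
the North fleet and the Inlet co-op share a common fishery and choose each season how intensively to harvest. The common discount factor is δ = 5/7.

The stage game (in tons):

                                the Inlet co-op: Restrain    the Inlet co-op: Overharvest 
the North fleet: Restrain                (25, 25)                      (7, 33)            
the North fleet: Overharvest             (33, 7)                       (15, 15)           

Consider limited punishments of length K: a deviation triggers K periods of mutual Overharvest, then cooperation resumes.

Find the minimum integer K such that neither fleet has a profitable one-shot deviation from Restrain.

No profitable deviation requires (25−15)(δ+…+δ^K) ≥ 33−25, i.e. δ+…+δ^K ≥ 4/5 ≈ 0.8000.
With δ = 5/7, the partial sums are K=1: 0.7143, K=2: 1.2245.
K = 2 is the first length at which the sum reaches 0.8000.

2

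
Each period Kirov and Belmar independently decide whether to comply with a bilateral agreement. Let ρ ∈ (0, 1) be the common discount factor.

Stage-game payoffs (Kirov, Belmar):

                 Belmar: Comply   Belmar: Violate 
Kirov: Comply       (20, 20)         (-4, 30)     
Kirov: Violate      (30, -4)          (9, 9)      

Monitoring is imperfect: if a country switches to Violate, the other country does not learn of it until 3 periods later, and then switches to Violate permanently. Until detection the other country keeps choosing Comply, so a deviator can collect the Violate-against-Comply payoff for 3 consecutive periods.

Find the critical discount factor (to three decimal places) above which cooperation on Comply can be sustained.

A deviator earns 30 for 3 periods, then 9 forever; cooperating earns 20 forever. Multiplying the IC by (1−ρ):
20 ≥ 30(1−ρ^3) + 9ρ^3, so 21·ρ^3 ≥ 10 and ρ^3 ≥ 10/21.
ρ ≥ (10/21)^(1/3) ≈ 0.781.

0.781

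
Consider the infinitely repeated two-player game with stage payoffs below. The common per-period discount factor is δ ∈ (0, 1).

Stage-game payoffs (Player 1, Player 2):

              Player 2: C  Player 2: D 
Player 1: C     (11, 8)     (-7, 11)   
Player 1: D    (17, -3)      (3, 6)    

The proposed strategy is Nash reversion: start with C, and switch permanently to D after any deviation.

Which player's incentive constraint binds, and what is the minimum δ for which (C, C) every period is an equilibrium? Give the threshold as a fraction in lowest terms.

Player 2; δ ≥ 3/5

For Player 1: deviation gain 17−11 = 6, per-period punishment loss 11−3 = 8. IC gives δ ≥ 6/14 = 3/7.
For Player 2: gain 3, loss 2 per period, so δ ≥ 3/5.
The tighter constraint is Player 2's, so cooperation needs δ ≥ 3/5.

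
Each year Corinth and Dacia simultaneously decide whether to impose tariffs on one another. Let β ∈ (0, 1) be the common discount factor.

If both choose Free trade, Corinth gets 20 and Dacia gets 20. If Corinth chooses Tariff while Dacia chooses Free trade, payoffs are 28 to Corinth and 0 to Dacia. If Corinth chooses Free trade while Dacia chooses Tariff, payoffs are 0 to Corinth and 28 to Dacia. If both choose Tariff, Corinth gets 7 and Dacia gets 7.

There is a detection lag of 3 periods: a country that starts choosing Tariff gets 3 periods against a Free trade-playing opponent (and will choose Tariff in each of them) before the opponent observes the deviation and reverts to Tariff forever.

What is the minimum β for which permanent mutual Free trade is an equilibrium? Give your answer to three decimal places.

A deviator earns 28 for 3 periods, then 7 forever; cooperating earns 20 forever. Multiplying the IC by (1−β):
20 ≥ 28(1−β^3) + 7β^3, so 21·β^3 ≥ 8 and β^3 ≥ 8/21.
β ≥ (8/21)^(1/3) ≈ 0.725.

0.725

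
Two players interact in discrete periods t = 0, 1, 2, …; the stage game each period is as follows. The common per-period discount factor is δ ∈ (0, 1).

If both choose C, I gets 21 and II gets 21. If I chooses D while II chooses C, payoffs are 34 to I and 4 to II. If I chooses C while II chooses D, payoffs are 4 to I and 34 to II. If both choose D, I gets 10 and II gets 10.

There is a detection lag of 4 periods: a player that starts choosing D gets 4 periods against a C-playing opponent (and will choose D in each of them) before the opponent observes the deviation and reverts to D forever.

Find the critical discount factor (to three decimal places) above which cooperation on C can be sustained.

Deviating for the 4 undetected periods gains 34−21 = 13 per period over cooperation, then loses 21−10 = 11 per period forever once punishment starts.
Gain: 13(1 + δ + … + δ^3); loss: 11·δ^4/(1−δ).
No profitable deviation ⇔ 13(1−δ^4) ≤ 11·δ^4, i.e. δ^4 ≥ 13/(13+11) = 13/24.
Hence δ ≥ (13/24)^(1/4) ≈ 0.858.

0.858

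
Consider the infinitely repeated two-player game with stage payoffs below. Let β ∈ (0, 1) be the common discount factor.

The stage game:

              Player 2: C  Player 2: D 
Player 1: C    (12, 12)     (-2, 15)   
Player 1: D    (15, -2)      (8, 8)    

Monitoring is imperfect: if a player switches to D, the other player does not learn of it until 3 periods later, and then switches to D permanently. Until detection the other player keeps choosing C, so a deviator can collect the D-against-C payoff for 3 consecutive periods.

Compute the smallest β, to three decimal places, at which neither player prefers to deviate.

0.754

Deviating for the 3 undetected periods gains 15−12 = 3 per period over cooperation, then loses 12−8 = 4 per period forever once punishment starts.
Gain: 3(1 + β + … + β^2); loss: 4·β^3/(1−β).
No profitable deviation ⇔ 3(1−β^3) ≤ 4·β^3, i.e. β^3 ≥ 3/(3+4) = 3/7.
Hence β ≥ (3/7)^(1/3) ≈ 0.754.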